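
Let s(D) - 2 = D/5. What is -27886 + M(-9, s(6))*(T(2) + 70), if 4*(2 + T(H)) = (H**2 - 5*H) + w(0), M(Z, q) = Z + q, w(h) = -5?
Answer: -565289/20 ≈ -28264.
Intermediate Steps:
s(D) = 2 + D/5
T(H) = -13/4 - 5*H/4 + H**2/4 (T(H) = -2 + ((H**2 - 5*H) - 5)/4 = -2 + (-5 + H**2 - 5*H)/4 = -2 + (-5/4 - 5*H/4 + H**2/4) = -13/4 - 5*H/4 + H**2/4)
-27886 + M(-9, s(6))*(T(2) + 70) = -27886 + (-9 + (2 + (1/5)*6))*((-13/4 - 5/4*2 + (1/4)*2**2) + 70) = -27886 + (-9 + (2 + 6/5))*((-13/4 - 5/2 + (1/4)*4) + 70) = -27886 + (-9 + 16/5)*((-13/4 - 5/2 + 1) + 70) = -27886 - 29*(-19/4 + 70)/5 = -27886 - 29/5*261/4 = -27886 - 7569/20 = -565289/20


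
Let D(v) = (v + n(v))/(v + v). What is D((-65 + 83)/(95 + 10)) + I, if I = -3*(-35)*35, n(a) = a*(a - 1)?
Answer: 128628/35 ≈ 3675.1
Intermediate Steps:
n(a) = a*(-1 + a)
I = 3675 (I = 105*35 = 3675)
D(v) = (v + v*(-1 + v))/(2*v) (D(v) = (v + v*(-1 + v))/(v + v) = (v + v*(-1 + v))/((2*v)) = (v + v*(-1 + v))*(1/(2*v)) = (v + v*(-1 + v))/(2*v))
D((-65 + 83)/(95 + 10)) + I = ((-65 + 83)/(95 + 10))/2 + 3675 = (18/105)/2 + 3675 = (18*(1/105))/2 + 3675 = (½)*(6/35) + 3675 = 3/35 + 3675 = 128628/35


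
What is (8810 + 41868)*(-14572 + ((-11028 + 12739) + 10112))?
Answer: -139313822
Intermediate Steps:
(8810 + 41868)*(-14572 + ((-11028 + 12739) + 10112)) = 50678*(-14572 + (1711 + 10112)) = 50678*(-14572 + 11823) = 50678*(-2749) = -139313822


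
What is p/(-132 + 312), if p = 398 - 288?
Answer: 11/18 ≈ 0.61111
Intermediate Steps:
p = 110
p/(-132 + 312) = 110/(-132 + 312) = 110/180 = 110*(1/180) = 11/18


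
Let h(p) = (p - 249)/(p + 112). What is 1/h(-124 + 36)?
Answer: -24/337 ≈ -0.071217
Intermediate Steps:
h(p) = (-249 + p)/(112 + p)
1/h(-124 + 36) = 1/((-249 + (-124 + 36))/(112 + (-124 + 36))) = 1/((-249 - 88)/(112 - 88)) = 1/(-337/24) = -24/337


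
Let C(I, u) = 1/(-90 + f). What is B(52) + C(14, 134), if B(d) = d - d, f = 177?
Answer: 1/87 ≈ 0.011494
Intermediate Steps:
C(I, u) = 1/87 (C(I, u) = 1/(-90 + 177) = 1/87)
B(d) = 0
B(52) + C(14, 134) = 0 + 1/87 = 1/87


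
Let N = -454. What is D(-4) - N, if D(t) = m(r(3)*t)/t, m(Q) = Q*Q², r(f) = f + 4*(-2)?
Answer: -1546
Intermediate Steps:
r(f) = -8 + f (r(f) = f - 8 = -8 + f)
m(Q) = Q³
D(t) = -125*t² (D(t) = ((-8 + 3)*t)³/t = (-5*t)³/t = (-125*t³)/t = -125*t²)
D(-4) - N = -125*(-4)² - 1*(-454) = -125*16 + 454 = -2000 + 454 = -1546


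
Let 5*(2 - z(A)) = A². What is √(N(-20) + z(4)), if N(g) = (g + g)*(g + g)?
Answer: √39970/5 ≈ 39.985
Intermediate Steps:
N(g) = 4*g² (N(g) = (2*g)*(2*g) = 4*g²)
z(A) = 2 - A²/5
√(N(-20) + z(4)) = √(4*(-20)² + (2 - ⅕*4²)) = √(4*400 + (2 - ⅕*16)) = √(1600 + (2 - 16/5)) = √(1600 - 6/5) = √(7994/5) = √39970/5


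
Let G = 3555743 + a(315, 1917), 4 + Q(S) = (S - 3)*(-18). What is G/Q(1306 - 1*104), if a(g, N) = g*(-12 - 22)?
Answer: -3545033/21586 ≈ -164.23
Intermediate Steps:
a(g, N) = -34*g (a(g, N) = g*(-34) = -34*g)
Q(S) = 50 - 18*S (Q(S) = -4 + (S - 3)*(-18) = -4 + (-3 + S)*(-18) = -4 + (54 - 18*S) = 50 - 18*S)
G = 3545033 (G = 3555743 - 34*315 = 3555743 - 10710 = 3545033)
G/Q(1306 - 1*104) = 3545033/(50 - 18*(1306 - 1*104)) = 3545033/(50 - 18*(1306 - 104)) = 3545033/(50 - 18*1202) = 3545033/(50 - 21636) = 3545033/(-21586) = 3545033*(-1/21586) = -3545033/21586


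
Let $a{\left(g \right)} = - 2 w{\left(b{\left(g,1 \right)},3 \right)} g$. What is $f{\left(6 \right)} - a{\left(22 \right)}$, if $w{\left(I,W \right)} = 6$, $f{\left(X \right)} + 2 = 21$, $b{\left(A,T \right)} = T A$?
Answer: $283$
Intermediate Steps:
$b{\left(A,T \right)} = A T$
$f{\left(X \right)} = 19$ ($f{\left(X \right)} = -2 + 21 = 19$)
$a{\left(g \right)} = - 12 g$ ($a{\left(g \right)} = \left(-2\right) 6 g = - 12 g$)
$f{\left(6 \right)} - a{\left(22 \right)} = 19 - \left(-12\right) 22 = 19 - -264 = 19 + 264 = 283$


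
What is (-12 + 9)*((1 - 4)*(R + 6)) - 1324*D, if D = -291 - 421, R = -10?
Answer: 942652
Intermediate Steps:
D = -712
(-12 + 9)*((1 - 4)*(R + 6)) - 1324*D = (-12 + 9)*((1 - 4)*(-10 + 6)) - 1324*(-712) = -(-9)*(-4) + 942688 = -3*12 + 942688 = -36 + 942688 = 942652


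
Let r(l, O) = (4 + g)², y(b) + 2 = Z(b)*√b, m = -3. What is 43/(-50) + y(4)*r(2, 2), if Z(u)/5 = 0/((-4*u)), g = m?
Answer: -143/50 ≈ -2.8600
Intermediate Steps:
g = -3
Z(u) = 0 (Z(u) = 5*(0/((-4*u))) = 5*(0*(-1/(4*u))) = 5*0 = 0)
y(b) = -2 (y(b) = -2 + 0*√b = -2 + 0 = -2)
r(l, O) = 1 (r(l, O) = (4 - 3)² = 1² = 1)
43/(-50) + y(4)*r(2, 2) = 43/(-50) - 2*1 = 43*(-1/50) - 2 = -43/50 - 2 = -143/50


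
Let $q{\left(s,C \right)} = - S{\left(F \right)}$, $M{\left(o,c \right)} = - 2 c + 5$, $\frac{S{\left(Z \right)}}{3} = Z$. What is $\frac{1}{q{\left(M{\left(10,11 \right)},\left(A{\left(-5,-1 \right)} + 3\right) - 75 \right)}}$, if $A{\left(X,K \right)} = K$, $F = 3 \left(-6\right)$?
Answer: $\frac{1}{54} \approx 0.018519$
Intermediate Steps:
$F = -18$
$S{\left(Z \right)} = 3 Z$
$M{\left(o,c \right)} = 5 - 2 c$
$q{\left(s,C \right)} = 54$ ($q{\left(s,C \right)} = - 3 \left(-18\right) = \left(-1\right) \left(-54\right) = 54$)
$\frac{1}{q{\left(M{\left(10,11 \right)},\left(A{\left(-5,-1 \right)} + 3\right) - 75 \right)}} = \frac{1}{54}$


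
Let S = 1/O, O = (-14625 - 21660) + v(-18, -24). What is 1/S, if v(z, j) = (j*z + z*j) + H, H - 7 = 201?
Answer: -35213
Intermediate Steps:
H = 208 (H = 7 + 201 = 208)
v(z, j) = 208 + 2*j*z (v(z, j) = (j*z + z*j) + 208 = (j*z + j*z) + 208 = 2*j*z + 208 = 208 + 2*j*z)
O = -35213 (O = (-14625 - 21660) + (208 + 2*(-24)*(-18)) = -36285 + (208 + 864) = -36285 + 1072 = -35213)
S = -1/35213 (S = 1/(-35213) = -1/35213 ≈ -2.8399e-5)
1/S = 1/(-1/35213) = -35213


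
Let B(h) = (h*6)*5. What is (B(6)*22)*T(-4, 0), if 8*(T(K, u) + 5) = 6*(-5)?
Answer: -34650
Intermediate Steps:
T(K, u) = -35/4 (T(K, u) = -5 + (6*(-5))/8 = -5 + (⅛)*(-30) = -5 - 15/4 = -35/4)
B(h) = 30*h (B(h) = (6*h)*5 = 30*h)
(B(6)*22)*T(-4, 0) = ((30*6)*22)*(-35/4) = (180*22)*(-35/4) = 3960*(-35/4) = -34650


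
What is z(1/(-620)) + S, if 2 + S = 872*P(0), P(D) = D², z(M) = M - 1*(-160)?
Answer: 97959/620 ≈ 158.00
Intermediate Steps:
z(M) = 160 + M (z(M) = M + 160 = 160 + M)
S = -2 (S = -2 + 872*0² = -2 + 872*0 = -2 + 0 = -2)
z(1/(-620)) + S = (160 + 1/(-620)) - 2 = (160 - 1/620) - 2 = 99199/620 - 2 = 97959/620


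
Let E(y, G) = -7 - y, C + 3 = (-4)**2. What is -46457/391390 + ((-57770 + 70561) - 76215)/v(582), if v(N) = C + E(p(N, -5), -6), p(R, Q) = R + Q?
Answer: 24796992413/223483690 ≈ 110.96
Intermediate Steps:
p(R, Q) = Q + R
C = 13 (C = -3 + (-4)**2 = -3 + 16 = 13)
v(N) = 11 - N (v(N) = 13 + (-7 - (-5 + N)) = 13 + (-7 + (5 - N)) = 13 + (-2 - N) = 11 - N)
-46457/391390 + ((-57770 + 70561) - 76215)/v(582) = -46457/391390 + ((-57770 + 70561) - 76215)/(11 - 1*582) = -46457*1/391390 + (12791 - 76215)/(11 - 582) = -46457/391390 - 63424/(-571) = -46457/391390 - 63424*(-1/571) = -46457/391390 + 63424/571 = 24796992413/223483690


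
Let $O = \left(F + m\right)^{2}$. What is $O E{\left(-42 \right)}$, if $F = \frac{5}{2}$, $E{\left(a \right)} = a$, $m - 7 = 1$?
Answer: $- \frac{9261}{2} \approx -4630.5$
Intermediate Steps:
$m = 8$ ($m = 7 + 1 = 8$)
$F = \frac{5}{2}$ ($F = 5 \cdot \frac{1}{2} = \frac{5}{2} \approx 2.5$)
$O = \frac{441}{4}$ ($O = \left(\frac{5}{2} + 8\right)^{2} = \left(\frac{21}{2}\right)^{2} = \frac{441}{4} \approx 110.25$)
$O E{\left(-42 \right)} = \frac{441}{4} \left(-42\right) = - \frac{9261}{2}$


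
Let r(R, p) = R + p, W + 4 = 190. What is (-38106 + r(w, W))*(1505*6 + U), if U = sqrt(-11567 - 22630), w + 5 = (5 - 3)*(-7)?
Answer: -342589170 - 37939*I*sqrt(34197) ≈ -3.4259e+8 - 7.0158e+6*I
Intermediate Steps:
W = 186 (W = -4 + 190 = 186)
w = -19 (w = -5 + (5 - 3)*(-7) = -5 + 2*(-7) = -5 - 14 = -19)
U = I*sqrt(34197) (U = sqrt(-34197) = I*sqrt(34197) ≈ 184.92*I)
(-38106 + r(w, W))*(1505*6 + U) = (-38106 + (-19 + 186))*(1505*6 + I*sqrt(34197)) = (-38106 + 167)*(9030 + I*sqrt(34197)) = -37939*(9030 + I*sqrt(34197)) = -342589170 - 37939*I*sqrt(34197)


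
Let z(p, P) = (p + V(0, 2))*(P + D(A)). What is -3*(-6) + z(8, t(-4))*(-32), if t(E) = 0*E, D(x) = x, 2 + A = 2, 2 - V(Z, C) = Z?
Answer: 18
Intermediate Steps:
V(Z, C) = 2 - Z
A = 0 (A = -2 + 2 = 0)
t(E) = 0
z(p, P) = P*(2 + p) (z(p, P) = (p + (2 - 1*0))*(P + 0) = (p + (2 + 0))*P = (p + 2)*P = (2 + p)*P = P*(2 + p))
-3*(-6) + z(8, t(-4))*(-32) = -3*(-6) + (0*(2 + 8))*(-32) = 18 + (0*10)*(-32) = 18 + 0*(-32) = 18 + 0 = 18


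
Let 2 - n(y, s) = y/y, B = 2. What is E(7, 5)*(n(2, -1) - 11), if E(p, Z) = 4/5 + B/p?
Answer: -76/7 ≈ -10.857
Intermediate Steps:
E(p, Z) = ⅘ + 2/p (E(p, Z) = 4/5 + 2/p = 4*(⅕) + 2/p = ⅘ + 2/p)
n(y, s) = 1 (n(y, s) = 2 - y/y = 2 - 1*1 = 2 - 1 = 1)
E(7, 5)*(n(2, -1) - 11) = (⅘ + 2/7)*(1 - 11) = (⅘ + 2*(⅐))*(-10) = (⅘ + 2/7)*(-10) = (38/35)*(-10) = -76/7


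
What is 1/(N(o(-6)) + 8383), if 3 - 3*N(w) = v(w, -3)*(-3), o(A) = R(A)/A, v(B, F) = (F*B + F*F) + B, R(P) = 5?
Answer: 3/25184 ≈ 0.00011912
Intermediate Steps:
v(B, F) = B + F**2 + B*F (v(B, F) = (B*F + F**2) + B = (F**2 + B*F) + B = B + F**2 + B*F)
o(A) = 5/A
N(w) = 10 - 2*w (N(w) = 1 - (w + (-3)**2 + w*(-3))*(-3)/3 = 1 - (w + 9 - 3*w)*(-3)/3 = 1 - (9 - 2*w)*(-3)/3 = 1 - (-27 + 6*w)/3 = 1 + (9 - 2*w) = 10 - 2*w)
1/(N(o(-6)) + 8383) = 1/((10 - 10/(-6)) + 8383) = 1/((10 - 10*(-1)/6) + 8383) = 1/((10 - 2*(-5/6)) + 8383) = 1/((10 + 5/3) + 8383) = 1/(35/3 + 8383) = 1/(25184/3) = 3/25184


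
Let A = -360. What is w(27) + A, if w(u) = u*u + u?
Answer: 396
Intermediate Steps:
w(u) = u + u² (w(u) = u² + u = u + u²)
w(27) + A = 27*(1 + 27) - 360 = 27*28 - 360 = 756 - 360 = 396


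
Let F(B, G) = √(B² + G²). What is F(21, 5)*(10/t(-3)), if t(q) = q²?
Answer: 10*√466/9 ≈ 23.986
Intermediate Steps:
F(21, 5)*(10/t(-3)) = √(21² + 5²)*(10/((-3)²)) = √(441 + 25)*(10/9) = √466*(10*(⅑)) = √466*(10/9) = 10*√466/9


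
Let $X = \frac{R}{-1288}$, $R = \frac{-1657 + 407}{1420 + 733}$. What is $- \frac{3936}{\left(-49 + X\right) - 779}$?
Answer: $\frac{5457389952}{1148047871} \approx 4.7536$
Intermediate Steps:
$R = - \frac{1250}{2153} \approx -0.58059$
$X = \frac{625}{1386532}$ ($X = - \frac{1250}{2153 \left(-1288\right)} = \left(- \frac{1250}{2153}\right) \left(- \frac{1}{1288}\right) = \frac{625}{1386532} \approx 0.00045076$)
$- \frac{3936}{\left(-49 + X\right) - 779} = - \frac{3936}{\left(-49 + \frac{625}{1386532}\right) - 779} = - \frac{3936}{- \frac{67939443}{1386532} - 779} = - \frac{3936}{- \frac{1148047871}{1386532}} = \left(-3936\right) \left(- \frac{1386532}{1148047871}\right) = \frac{5457389952}{1148047871}$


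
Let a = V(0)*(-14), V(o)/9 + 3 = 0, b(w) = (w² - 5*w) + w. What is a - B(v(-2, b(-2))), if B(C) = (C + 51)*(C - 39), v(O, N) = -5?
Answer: 2402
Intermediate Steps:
b(w) = w² - 4*w
V(o) = -27 (V(o) = -27 + 9*0 = -27 + 0 = -27)
B(C) = (-39 + C)*(51 + C) (B(C) = (51 + C)*(-39 + C) = (-39 + C)*(51 + C))
a = 378 (a = -27*(-14) = 378)
a - B(v(-2, b(-2))) = 378 - (-1989 + (-5)² + 12*(-5)) = 378 - (-1989 + 25 - 60) = 378 - 1*(-2024) = 378 + 2024 = 2402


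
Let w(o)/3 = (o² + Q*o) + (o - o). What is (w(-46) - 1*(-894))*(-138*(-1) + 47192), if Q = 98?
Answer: -297327060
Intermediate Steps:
w(o) = 3*o² + 294*o (w(o) = 3*((o² + 98*o) + (o - o)) = 3*((o² + 98*o) + 0) = 3*(o² + 98*o) = 3*o² + 294*o)
(w(-46) - 1*(-894))*(-138*(-1) + 47192) = (3*(-46)*(98 - 46) - 1*(-894))*(-138*(-1) + 47192) = (3*(-46)*52 + 894)*(138 + 47192) = (-7176 + 894)*47330 = -6282*47330 = -297327060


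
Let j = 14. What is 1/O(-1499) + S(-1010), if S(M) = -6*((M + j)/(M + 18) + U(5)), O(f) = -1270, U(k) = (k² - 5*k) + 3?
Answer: -1891727/78740 ≈ -24.025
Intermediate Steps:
U(k) = 3 + k² - 5*k
S(M) = -18 - 6*(14 + M)/(18 + M) (S(M) = -6*((M + 14)/(M + 18) + (3 + 5² - 5*5)) = -6*((14 + M)/(18 + M) + (3 + 25 - 25)) = -6*((14 + M)/(18 + M) + 3) = -6*(3 + (14 + M)/(18 + M)) = -18 - 6*(14 + M)/(18 + M))
1/O(-1499) + S(-1010) = 1/(-1270) + 24*(-17 - 1*(-1010))/(18 - 1010) = -1/1270 + 24*(-17 + 1010)/(-992) = -1/1270 + 24*(-1/992)*993 = -1/1270 - 2979/124 = -1891727/78740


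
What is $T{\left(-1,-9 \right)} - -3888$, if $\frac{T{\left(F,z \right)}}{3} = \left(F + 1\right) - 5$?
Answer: $3873$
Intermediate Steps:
$T{\left(F,z \right)} = -12 + 3 F$ ($T{\left(F,z \right)} = 3 \left(\left(F + 1\right) - 5\right) = 3 \left(\left(1 + F\right) - 5\right) = 3 \left(-4 + F\right) = -12 + 3 F$)
$T{\left(-1,-9 \right)} - -3888 = \left(-12 + 3 \left(-1\right)\right) - -3888 = \left(-12 - 3\right) + 3888 = -15 + 3888 = 3873$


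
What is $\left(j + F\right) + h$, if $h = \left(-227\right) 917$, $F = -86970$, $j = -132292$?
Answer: $-427421$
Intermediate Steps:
$h = -208159$
$\left(j + F\right) + h = \left(-132292 - 86970\right) - 208159 = -219262 - 208159 = -427421$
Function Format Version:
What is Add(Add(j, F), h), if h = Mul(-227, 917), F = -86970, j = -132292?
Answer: -427421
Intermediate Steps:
h = -208159
Add(Add(j, F), h) = Add(Add(-132292, -86970), -208159) = Add(-219262, -208159) = -427421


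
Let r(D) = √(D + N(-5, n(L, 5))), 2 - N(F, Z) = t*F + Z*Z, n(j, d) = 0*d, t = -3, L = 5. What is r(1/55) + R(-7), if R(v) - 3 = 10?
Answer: 13 + I*√39270/55 ≈ 13.0 + 3.603*I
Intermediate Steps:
R(v) = 13 (R(v) = 3 + 10 = 13)
n(j, d) = 0
N(F, Z) = 2 - Z² + 3*F (N(F, Z) = 2 - (-3*F + Z*Z) = 2 - (-3*F + Z²) = 2 - (Z² - 3*F) = 2 + (-Z² + 3*F) = 2 - Z² + 3*F)
r(D) = √(-13 + D) (r(D) = √(D + (2 - 1*0² + 3*(-5))) = √(D + (2 - 1*0 - 15)) = √(D + (2 + 0 - 15)) = √(D - 13) = √(-13 + D))
r(1/55) + R(-7) = √(-13 + 1/55) + 13 = √(-714/55) + 13 = I*√39270/55 + 13 = 13 + I*√39270/55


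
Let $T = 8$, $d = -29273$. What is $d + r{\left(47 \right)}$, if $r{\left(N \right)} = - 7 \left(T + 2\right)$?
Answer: $-29343$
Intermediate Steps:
$r{\left(N \right)} = -70$ ($r{\left(N \right)} = - 7 \left(8 + 2\right) = \left(-7\right) 10 = -70$)
$d + r{\left(47 \right)} = -29273 - 70 = -29343$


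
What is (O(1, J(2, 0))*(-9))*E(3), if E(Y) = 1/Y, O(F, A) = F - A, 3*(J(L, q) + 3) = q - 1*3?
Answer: -15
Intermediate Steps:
J(L, q) = -4 + q/3 (J(L, q) = -3 + (q - 1*3)/3 = -3 + (q - 3)/3 = -3 + (-3 + q)/3 = -3 + (-1 + q/3) = -4 + q/3)
(O(1, J(2, 0))*(-9))*E(3) = ((1 - (-4 + (⅓)*0))*(-9))/3 = ((1 - (-4 + 0))*(-9))*(⅓) = ((1 - 1*(-4))*(-9))*(⅓) = ((1 + 4)*(-9))*(⅓) = (5*(-9))*(⅓) = -45*⅓ = -15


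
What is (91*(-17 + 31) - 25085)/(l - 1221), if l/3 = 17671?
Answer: -7937/17264 ≈ -0.45974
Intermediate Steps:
l = 53013 (l = 3*17671 = 53013)
(91*(-17 + 31) - 25085)/(l - 1221) = (91*(-17 + 31) - 25085)/(53013 - 1221) = (91*14 - 25085)/51792 = (1274 - 25085)*(1/51792) = -23811*1/51792 = -7937/17264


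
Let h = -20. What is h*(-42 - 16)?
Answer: 1160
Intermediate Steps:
h*(-42 - 16) = -20*(-42 - 16) = -20*(-58) = 1160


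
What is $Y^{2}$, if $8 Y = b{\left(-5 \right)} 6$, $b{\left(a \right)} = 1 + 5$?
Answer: $\frac{81}{4} \approx 20.25$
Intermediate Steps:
$b{\left(a \right)} = 6$
$Y = \frac{9}{2}$ ($Y = \frac{6 \cdot 6}{8} = \frac{1}{8} \cdot 36 = \frac{9}{2} \approx 4.5$)
$Y^{2} = \left(\frac{9}{2}\right)^{2} = \frac{81}{4}$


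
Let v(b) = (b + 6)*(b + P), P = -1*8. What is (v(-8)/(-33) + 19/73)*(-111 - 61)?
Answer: 293948/2409 ≈ 122.02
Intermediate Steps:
P = -8
v(b) = (-8 + b)*(6 + b) (v(b) = (b + 6)*(b - 8) = (6 + b)*(-8 + b) = (-8 + b)*(6 + b))
(v(-8)/(-33) + 19/73)*(-111 - 61) = ((-48 + (-8)² - 2*(-8))/(-33) + 19/73)*(-111 - 61) = ((-48 + 64 + 16)*(-1/33) + 19*(1/73))*(-172) = (32*(-1/33) + 19/73)*(-172) = (-32/33 + 19/73)*(-172) = -1709/2409*(-172) = 293948/2409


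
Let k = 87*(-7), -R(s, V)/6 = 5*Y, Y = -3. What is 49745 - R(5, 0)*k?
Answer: 104555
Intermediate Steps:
R(s, V) = 90 (R(s, V) = -30*(-3) = -6*(-15) = 90)
k = -609
49745 - R(5, 0)*k = 49745 - 90*(-609) = 49745 - 1*(-54810) = 49745 + 54810 = 104555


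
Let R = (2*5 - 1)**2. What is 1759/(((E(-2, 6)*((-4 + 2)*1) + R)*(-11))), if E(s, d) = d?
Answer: -1759/759 ≈ -2.3175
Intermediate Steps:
R = 81 (R = (10 - 1)**2 = 9**2 = 81)
1759/(((E(-2, 6)*((-4 + 2)*1) + R)*(-11))) = 1759/(((6*((-4 + 2)*1) + 81)*(-11))) = 1759/(((6*(-2*1) + 81)*(-11))) = 1759/(((6*(-2) + 81)*(-11))) = 1759/(((-12 + 81)*(-11))) = 1759/((69*(-11))) = 1759/(-759) = 1759*(-1/759) = -1759/759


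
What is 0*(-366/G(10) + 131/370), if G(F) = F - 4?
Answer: 0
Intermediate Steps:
G(F) = -4 + F
0*(-366/G(10) + 131/370) = 0*(-366/(-4 + 10) + 131/370) = 0*(-366/6 + 131*(1/370)) = 0*(-366*⅙ + 131/370) = 0*(-61 + 131/370) = 0*(-22439/370) = 0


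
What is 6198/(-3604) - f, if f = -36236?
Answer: 65294173/1802 ≈ 36234.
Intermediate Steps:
6198/(-3604) - f = 6198/(-3604) - 1*(-36236) = 6198*(-1/3604) + 36236 = -3099/1802 + 36236 = 65294173/1802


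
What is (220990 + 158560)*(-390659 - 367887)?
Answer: -287906134300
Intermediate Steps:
(220990 + 158560)*(-390659 - 367887) = 379550*(-758546) = -287906134300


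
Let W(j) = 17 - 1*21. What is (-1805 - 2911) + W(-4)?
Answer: -4720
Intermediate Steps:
W(j) = -4 (W(j) = 17 - 21 = -4)
(-1805 - 2911) + W(-4) = (-1805 - 2911) - 4 = -4716 - 4 = -4720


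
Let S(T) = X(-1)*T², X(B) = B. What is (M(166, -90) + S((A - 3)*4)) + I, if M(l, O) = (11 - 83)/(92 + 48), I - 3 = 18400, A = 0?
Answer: 639047/35 ≈ 18259.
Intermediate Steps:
I = 18403 (I = 3 + 18400 = 18403)
M(l, O) = -18/35 (M(l, O) = -72/140 = -72*1/140 = -18/35)
S(T) = -T²
(M(166, -90) + S((A - 3)*4)) + I = (-18/35 - ((0 - 3)*4)²) + 18403 = (-18/35 - (-3*4)²) + 18403 = (-18/35 - 1*(-12)²) + 18403 = (-18/35 - 1*144) + 18403 = (-18/35 - 144) + 18403 = -5058/35 + 18403 = 639047/35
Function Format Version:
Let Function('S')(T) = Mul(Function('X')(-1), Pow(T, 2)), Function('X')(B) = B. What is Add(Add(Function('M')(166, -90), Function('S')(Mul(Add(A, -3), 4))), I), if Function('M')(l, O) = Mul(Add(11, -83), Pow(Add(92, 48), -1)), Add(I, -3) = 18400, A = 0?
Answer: Rational(639047, 35) ≈ 18259.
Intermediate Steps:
I = 18403 (I = Add(3, 18400) = 18403)
Function('M')(l, O) = Rational(-18, 35) (Function('M')(l, O) = Mul(-72, Pow(140, -1)) = Mul(-72, Rational(1, 140)) = Rational(-18, 35))
Function('S')(T) = Mul(-1, Pow(T, 2))
Add(Add(Function('M')(166, -90), Function('S')(Mul(Add(A, -3), 4))), I) = Add(Add(Rational(-18, 35), Mul(-1, Pow(Mul(Add(0, -3), 4), 2))), 18403) = Add(Add(Rational(-18, 35), Mul(-1, Pow(Mul(-3, 4), 2))), 18403) = Add(Add(Rational(-18, 35), Mul(-1, Pow(-12, 2))), 18403) = Add(Add(Rational(-18, 35), Mul(-1, 144)), 18403) = Add(Add(Rational(-18, 35), -144), 18403) = Add(Rational(-5058, 35), 18403) = Rational(639047, 35)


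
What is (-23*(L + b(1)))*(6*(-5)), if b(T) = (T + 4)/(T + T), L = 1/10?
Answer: 1794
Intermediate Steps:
L = ⅒ ≈ 0.10000
b(T) = (4 + T)/(2*T) (b(T) = (4 + T)/((2*T)) = (4 + T)*(1/(2*T)) = (4 + T)/(2*T))
(-23*(L + b(1)))*(6*(-5)) = (-23*(⅒ + (½)*(4 + 1)/1))*(6*(-5)) = -23*(⅒ + (½)*1*5)*(-30) = -23*(⅒ + 5/2)*(-30) = -23*13/5*(-30) = -299/5*(-30) = 1794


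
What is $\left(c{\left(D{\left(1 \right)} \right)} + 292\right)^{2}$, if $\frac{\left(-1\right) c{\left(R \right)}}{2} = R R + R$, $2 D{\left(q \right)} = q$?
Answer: $\frac{337561}{4} \approx 84390.0$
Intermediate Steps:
$D{\left(q \right)} = \frac{q}{2}$
$c{\left(R \right)} = - 2 R - 2 R^{2}$ ($c{\left(R \right)} = - 2 \left(R R + R\right) = - 2 \left(R^{2} + R\right) = - 2 \left(R + R^{2}\right) = - 2 R - 2 R^{2}$)
$\left(c{\left(D{\left(1 \right)} \right)} + 292\right)^{2} = \left(- 2 \cdot \frac{1}{2} \cdot 1 \left(1 + \frac{1}{2} \cdot 1\right) + 292\right)^{2} = \left(\left(-2\right) \frac{1}{2} \left(1 + \frac{1}{2}\right) + 292\right)^{2} = \left(\left(-2\right) \frac{1}{2} \cdot \frac{3}{2} + 292\right)^{2} = \left(- \frac{3}{2} + 292\right)^{2} = \left(\frac{581}{2}\right)^{2} = \frac{337561}{4}$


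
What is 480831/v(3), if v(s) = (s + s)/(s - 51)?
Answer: -3846648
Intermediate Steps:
v(s) = 2*s/(-51 + s) (v(s) = (2*s)/(-51 + s) = 2*s/(-51 + s))
480831/v(3) = 480831/((2*3/(-51 + 3))) = 480831/((2*3/(-48))) = 480831/((2*3*(-1/48))) = 480831/(-⅛) = 480831*(-8) = -3846648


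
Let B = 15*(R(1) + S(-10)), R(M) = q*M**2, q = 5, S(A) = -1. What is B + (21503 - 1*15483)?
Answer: 6080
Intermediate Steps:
R(M) = 5*M**2
B = 60 (B = 15*(5*1**2 - 1) = 15*(5*1 - 1) = 15*(5 - 1) = 15*4 = 60)
B + (21503 - 1*15483) = 60 + (21503 - 1*15483) = 60 + (21503 - 15483) = 60 + 6020 = 6080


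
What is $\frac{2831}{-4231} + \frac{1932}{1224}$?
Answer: $\frac{392429}{431562} \approx 0.90932$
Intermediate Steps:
$\frac{2831}{-4231} + \frac{1932}{1224} = 2831 \left(- \frac{1}{4231}\right) + 1932 \cdot \frac{1}{1224} = - \frac{2831}{4231} + \frac{161}{102} = \frac{392429}{431562}$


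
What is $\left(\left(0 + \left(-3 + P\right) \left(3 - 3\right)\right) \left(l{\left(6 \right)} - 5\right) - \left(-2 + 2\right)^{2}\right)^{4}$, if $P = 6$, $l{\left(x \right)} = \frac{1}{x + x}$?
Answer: $0$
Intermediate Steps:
$l{\left(x \right)} = \frac{1}{2 x}$
$\left(\left(0 + \left(-3 + P\right) \left(3 - 3\right)\right) \left(l{\left(6 \right)} - 5\right) - \left(-2 + 2\right)^{2}\right)^{4} = \left(\left(0 + \left(-3 + 6\right) \left(3 - 3\right)\right) \left(\frac{1}{2 \cdot 6} - 5\right) - \left(-2 + 2\right)^{2}\right)^{4} = \left(\left(0 + 3 \cdot 0\right) \left(\frac{1}{2} \cdot \frac{1}{6} - 5\right) - 0^{2}\right)^{4} = \left(\left(0 + 0\right) \left(\frac{1}{12} - 5\right) - 0\right)^{4} = \left(0 \left(- \frac{59}{12}\right) + 0\right)^{4} = \left(0 + 0\right)^{4} = 0^{4} = 0$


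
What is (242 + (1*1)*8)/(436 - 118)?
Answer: 125/159 ≈ 0.78616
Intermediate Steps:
(242 + (1*1)*8)/(436 - 118) = (242 + 1*8)/318 = (242 + 8)*(1/318) = 250*(1/318) = 125/159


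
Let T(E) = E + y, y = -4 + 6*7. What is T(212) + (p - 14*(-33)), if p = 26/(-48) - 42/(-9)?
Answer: 5729/8 ≈ 716.13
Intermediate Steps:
y = 38 (y = -4 + 42 = 38)
T(E) = 38 + E (T(E) = E + 38 = 38 + E)
p = 33/8 (p = 26*(-1/48) - 42*(-⅑) = -13/24 + 14/3 = 33/8 ≈ 4.1250)
T(212) + (p - 14*(-33)) = (38 + 212) + (33/8 - 14*(-33)) = 250 + (33/8 + 462) = 250 + 3729/8 = 5729/8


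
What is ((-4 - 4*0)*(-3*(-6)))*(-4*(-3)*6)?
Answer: -5184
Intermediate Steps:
((-4 - 4*0)*(-3*(-6)))*(-4*(-3)*6) = ((-4 + 0)*18)*(12*6) = -4*18*72 = -72*72 = -5184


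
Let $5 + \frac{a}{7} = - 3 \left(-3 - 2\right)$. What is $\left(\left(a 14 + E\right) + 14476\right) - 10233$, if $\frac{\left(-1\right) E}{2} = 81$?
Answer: $5061$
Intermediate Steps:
$E = -162$ ($E = \left(-2\right) 81 = -162$)
$a = 70$ ($a = -35 + 7 \left(- 3 \left(-3 - 2\right)\right) = -35 + 7 \left(\left(-3\right) \left(-5\right)\right) = -35 + 7 \cdot 15 = -35 + 105 = 70$)
$\left(\left(a 14 + E\right) + 14476\right) - 10233 = \left(\left(70 \cdot 14 - 162\right) + 14476\right) - 10233 = \left(\left(980 - 162\right) + 14476\right) - 10233 = \left(818 + 14476\right) - 10233 = 15294 - 10233 = 5061$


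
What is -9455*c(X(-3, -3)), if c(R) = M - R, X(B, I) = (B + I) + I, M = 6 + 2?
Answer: -160735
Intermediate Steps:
M = 8
X(B, I) = B + 2*I
c(R) = 8 - R
-9455*c(X(-3, -3)) = -9455*(8 - (-3 + 2*(-3))) = -9455*(8 - (-3 - 6)) = -9455*(8 - 1*(-9)) = -9455*(8 + 9) = -9455*17 = -160735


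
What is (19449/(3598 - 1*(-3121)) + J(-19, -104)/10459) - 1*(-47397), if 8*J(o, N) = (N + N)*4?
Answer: 3330980491652/70274021 ≈ 47400.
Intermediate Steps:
J(o, N) = N (J(o, N) = ((N + N)*4)/8 = ((2*N)*4)/8 = (8*N)/8 = N)
(19449/(3598 - 1*(-3121)) + J(-19, -104)/10459) - 1*(-47397) = (19449/(3598 - 1*(-3121)) - 104/10459) - 1*(-47397) = (19449/(3598 + 3121) - 104*1/10459) + 47397 = (19449/6719 - 104/10459) + 47397 = 202718315/70274021 + 47397 = 3330980491652/70274021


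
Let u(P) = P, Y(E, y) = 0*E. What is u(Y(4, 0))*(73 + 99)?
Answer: 0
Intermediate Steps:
Y(E, y) = 0
u(Y(4, 0))*(73 + 99) = 0*(73 + 99) = 0*172 = 0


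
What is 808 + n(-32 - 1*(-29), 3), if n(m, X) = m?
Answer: 805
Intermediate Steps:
808 + n(-32 - 1*(-29), 3) = 808 + (-32 - 1*(-29)) = 808 + (-32 + 29) = 808 - 3 = 805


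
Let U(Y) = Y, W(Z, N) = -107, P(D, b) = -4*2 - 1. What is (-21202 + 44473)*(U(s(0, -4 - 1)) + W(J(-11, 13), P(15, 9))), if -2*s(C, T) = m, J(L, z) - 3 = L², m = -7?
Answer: -4817097/2 ≈ -2.4085e+6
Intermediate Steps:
P(D, b) = -9 (P(D, b) = -8 - 1 = -9)
J(L, z) = 3 + L²
s(C, T) = 7/2 (s(C, T) = -½*(-7) = 7/2)
(-21202 + 44473)*(U(s(0, -4 - 1)) + W(J(-11, 13), P(15, 9))) = (-21202 + 44473)*(7/2 - 107) = 23271*(-207/2) = -4817097/2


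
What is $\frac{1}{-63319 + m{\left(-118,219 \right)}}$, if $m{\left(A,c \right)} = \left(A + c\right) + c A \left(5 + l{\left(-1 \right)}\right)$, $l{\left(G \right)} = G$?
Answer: $- \frac{1}{166586} \approx -6.0029 \cdot 10^{-6}$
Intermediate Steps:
$m{\left(A,c \right)} = A + c + 4 A c$ ($m{\left(A,c \right)} = \left(A + c\right) + c A \left(5 - 1\right) = \left(A + c\right) + A c 4 = \left(A + c\right) + 4 A c = A + c + 4 A c$)
$\frac{1}{-63319 + m{\left(-118,219 \right)}} = \frac{1}{-63319 + \left(-118 + 219 + 4 \left(-118\right) 219\right)} = \frac{1}{-63319 - 103267} = \frac{1}{-166586} = - \frac{1}{166586}$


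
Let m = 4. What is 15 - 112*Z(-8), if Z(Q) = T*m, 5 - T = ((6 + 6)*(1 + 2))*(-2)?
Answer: -34481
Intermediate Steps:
T = 77 (T = 5 - (6 + 6)*(1 + 2)*(-2) = 5 - 12*3*(-2) = 5 - 36*(-2) = 5 - 1*(-72) = 5 + 72 = 77)
Z(Q) = 308 (Z(Q) = 77*4 = 308)
15 - 112*Z(-8) = 15 - 112*308 = 15 - 34496 = -34481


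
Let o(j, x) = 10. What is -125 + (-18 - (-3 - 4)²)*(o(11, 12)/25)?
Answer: -759/5 ≈ -151.80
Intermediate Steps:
-125 + (-18 - (-3 - 4)²)*(o(11, 12)/25) = -125 + (-18 - (-3 - 4)²)*(10/25) = -125 + (-18 - 1*(-7)²)*(10*(1/25)) = -125 + (-18 - 1*49)*(⅖) = -125 + (-18 - 49)*(⅖) = -125 - 67*⅖ = -125 - 134/5 = -759/5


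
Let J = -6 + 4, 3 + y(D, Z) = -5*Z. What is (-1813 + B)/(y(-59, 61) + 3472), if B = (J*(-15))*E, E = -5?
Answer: -1963/3164 ≈ -0.62042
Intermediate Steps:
y(D, Z) = -3 - 5*Z
J = -2
B = -150 (B = -2*(-15)*(-5) = 30*(-5) = -150)
(-1813 + B)/(y(-59, 61) + 3472) = (-1813 - 150)/((-3 - 5*61) + 3472) = -1963/((-3 - 305) + 3472) = -1963/(-308 + 3472) = -1963/3164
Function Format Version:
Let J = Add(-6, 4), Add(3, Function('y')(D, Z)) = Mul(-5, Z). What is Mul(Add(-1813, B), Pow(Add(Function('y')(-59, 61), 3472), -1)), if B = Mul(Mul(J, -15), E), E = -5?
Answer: Rational(-1963, 3164) ≈ -0.62042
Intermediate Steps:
Function('y')(D, Z) = Add(-3, Mul(-5, Z))
J = -2
B = -150 (B = Mul(Mul(-2, -15), -5) = Mul(30, -5) = -150)
Mul(Add(-1813, B), Pow(Add(Function('y')(-59, 61), 3472), -1)) = Mul(Add(-1813, -150), Pow(Add(Add(-3, Mul(-5, 61)), 3472), -1)) = Mul(-1963, Pow(Add(Add(-3, -305), 3472), -1)) = Mul(-1963, Pow(Add(-308, 3472), -1)) = Mul(-1963, Pow(3164, -1)) = Mul(-1963, Rational(1, 3164)) = Rational(-1963, 3164)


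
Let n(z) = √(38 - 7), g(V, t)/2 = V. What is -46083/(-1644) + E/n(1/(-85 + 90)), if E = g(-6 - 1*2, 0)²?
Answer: 15361/548 + 256*√31/31 ≈ 74.010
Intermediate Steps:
g(V, t) = 2*V
E = 256 (E = (2*(-6 - 1*2))² = (2*(-6 - 2))² = (2*(-8))² = (-16)² = 256)
n(z) = √31
-46083/(-1644) + E/n(1/(-85 + 90)) = -46083/(-1644) + 256/(√31) = -46083*(-1/1644) + 256*(√31/31) = 15361/548 + 256*√31/31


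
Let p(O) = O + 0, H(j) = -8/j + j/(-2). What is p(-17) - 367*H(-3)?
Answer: -9277/6 ≈ -1546.2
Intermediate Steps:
H(j) = -8/j - j/2 (H(j) = -8/j + j*(-½) = -8/j - j/2)
p(O) = O
p(-17) - 367*H(-3) = -17 - 367*(-8/(-3) - ½*(-3)) = -17 - 367*(-8*(-⅓) + 3/2) = -17 - 367*(8/3 + 3/2) = -17 - 367*25/6 = -17 - 9175/6 = -9277/6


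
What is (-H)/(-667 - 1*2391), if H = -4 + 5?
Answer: 1/3058 ≈ 0.00032701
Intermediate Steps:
H = 1
(-H)/(-667 - 1*2391) = (-1*1)/(-667 - 1*2391) = -1/(-667 - 2391) = -1/(-3058) = -1*(-1/3058) = 1/3058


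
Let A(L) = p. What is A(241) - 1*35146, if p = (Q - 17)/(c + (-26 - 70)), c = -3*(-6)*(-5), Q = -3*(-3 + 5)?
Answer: -6537133/186 ≈ -35146.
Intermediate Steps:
Q = -6 (Q = -3*2 = -6)
c = -90 (c = 18*(-5) = -90)
p = 23/186 (p = (-6 - 17)/(-90 + (-26 - 70)) = -23/(-90 - 96) = -23/(-186) = -23*(-1/186) = 23/186 ≈ 0.12366)
A(L) = 23/186
A(241) - 1*35146 = 23/186 - 1*35146 = 23/186 - 35146 = -6537133/186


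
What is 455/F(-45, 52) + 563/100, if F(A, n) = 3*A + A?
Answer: 698/225 ≈ 3.1022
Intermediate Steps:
F(A, n) = 4*A
455/F(-45, 52) + 563/100 = 455/((4*(-45))) + 563/100 = 455/(-180) + 563*(1/100) = 455*(-1/180) + 563/100 = -91/36 + 563/100 = 698/225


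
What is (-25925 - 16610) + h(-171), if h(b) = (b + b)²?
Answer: 74429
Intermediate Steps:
h(b) = 4*b² (h(b) = (2*b)² = 4*b²)
(-25925 - 16610) + h(-171) = (-25925 - 16610) + 4*(-171)² = -42535 + 4*29241 = -42535 + 116964 = 74429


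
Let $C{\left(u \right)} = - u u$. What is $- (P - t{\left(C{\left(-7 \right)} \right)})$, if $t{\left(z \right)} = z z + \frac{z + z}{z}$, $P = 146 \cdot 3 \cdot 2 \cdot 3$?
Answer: $-225$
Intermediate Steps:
$C{\left(u \right)} = - u^{2}$
$P = 2628$ ($P = 146 \cdot 6 \cdot 3 = 146 \cdot 18 = 2628$)
$t{\left(z \right)} = 2 + z^{2}$ ($t{\left(z \right)} = z^{2} + \frac{2 z}{z} = z^{2} + 2 = 2 + z^{2}$)
$- (P - t{\left(C{\left(-7 \right)} \right)}) = - (2628 - \left(2 + \left(- \left(-7\right)^{2}\right)^{2}\right)) = - (2628 - \left(2 + \left(\left(-1\right) 49\right)^{2}\right)) = - (2628 - \left(2 + \left(-49\right)^{2}\right)) = - (2628 - \left(2 + 2401\right)) = - (2628 - 2403) = \left(-1\right) 225 = -225$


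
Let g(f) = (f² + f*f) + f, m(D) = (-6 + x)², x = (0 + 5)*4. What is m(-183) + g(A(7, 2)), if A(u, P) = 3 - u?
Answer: 224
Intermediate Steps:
x = 20 (x = 5*4 = 20)
m(D) = 196 (m(D) = (-6 + 20)² = 14² = 196)
g(f) = f + 2*f² (g(f) = (f² + f²) + f = 2*f² + f = f + 2*f²)
m(-183) + g(A(7, 2)) = 196 + (3 - 1*7)*(1 + 2*(3 - 1*7)) = 196 + (3 - 7)*(1 + 2*(3 - 7)) = 196 - 4*(1 + 2*(-4)) = 196 - 4*(1 - 8) = 196 - 4*(-7) = 196 + 28 = 224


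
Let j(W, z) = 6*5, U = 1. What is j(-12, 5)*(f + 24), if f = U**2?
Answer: 750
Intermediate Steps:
j(W, z) = 30
f = 1 (f = 1**2 = 1)
j(-12, 5)*(f + 24) = 30*(1 + 24) = 30*25 = 750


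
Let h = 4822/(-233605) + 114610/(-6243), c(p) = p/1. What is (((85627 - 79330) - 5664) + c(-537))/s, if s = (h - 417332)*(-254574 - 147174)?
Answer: 1458396015/2547174928374324463 ≈ 5.7255e-10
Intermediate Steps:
c(p) = p (c(p) = p*1 = p)
h = -26803572796/1458396015 (h = 4822*(-1/233605) + 114610*(-1/6243) = -4822/233605 - 114610/6243 = -26803572796/1458396015 ≈ -18.379)
s = 81509597707978382816/486132005 (s = (-26803572796/1458396015 - 417332)*(-254574 - 147174) = -608662129304776/1458396015*(-401748) = 81509597707978382816/486132005 ≈ 1.6767e+11)
(((85627 - 79330) - 5664) + c(-537))/s = (((85627 - 79330) - 5664) - 537)/(81509597707978382816/486132005) = ((6297 - 5664) - 537)*(486132005/81509597707978382816) = (633 - 537)*(486132005/81509597707978382816) = 96*(486132005/81509597707978382816) = 1458396015/2547174928374324463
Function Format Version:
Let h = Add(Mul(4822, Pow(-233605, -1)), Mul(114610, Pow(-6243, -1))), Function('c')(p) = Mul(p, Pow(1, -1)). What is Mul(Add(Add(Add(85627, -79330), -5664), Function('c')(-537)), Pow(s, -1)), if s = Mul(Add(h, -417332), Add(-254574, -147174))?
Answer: Rational(1458396015, 2547174928374324463) ≈ 5.7255e-10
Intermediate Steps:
Function('c')(p) = p (Function('c')(p) = Mul(p, 1) = p)
h = Rational(-26803572796, 1458396015) (h = Add(Mul(4822, Rational(-1, 233605)), Mul(114610, Rational(-1, 6243))) = Add(Rational(-4822, 233605), Rational(-114610, 6243)) = Rational(-26803572796, 1458396015) ≈ -18.379)
s = Rational(81509597707978382816, 486132005) (s = Mul(Add(Rational(-26803572796, 1458396015), -417332), Add(-254574, -147174)) = Mul(Rational(-608662129304776, 1458396015), -401748) = Rational(81509597707978382816, 486132005) ≈ 1.6767e+11)
Mul(Add(Add(Add(85627, -79330), -5664), Function('c')(-537)), Pow(s, -1)) = Mul(Add(Add(Add(85627, -79330), -5664), -537), Pow(Rational(81509597707978382816, 486132005), -1)) = Mul(Add(Add(6297, -5664), -537), Rational(486132005, 81509597707978382816)) = Mul(Add(633, -537), Rational(486132005, 81509597707978382816)) = Mul(96, Rational(486132005, 81509597707978382816)) = Rational(1458396015, 2547174928374324463)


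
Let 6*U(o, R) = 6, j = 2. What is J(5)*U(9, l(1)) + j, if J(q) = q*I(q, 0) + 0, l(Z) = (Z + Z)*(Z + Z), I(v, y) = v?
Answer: 27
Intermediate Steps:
l(Z) = 4*Z² (l(Z) = (2*Z)*(2*Z) = 4*Z²)
U(o, R) = 1 (U(o, R) = (⅙)*6 = 1)
J(q) = q² (J(q) = q*q + 0 = q² + 0 = q²)
J(5)*U(9, l(1)) + j = 5²*1 + 2 = 25*1 + 2 = 25 + 2 = 27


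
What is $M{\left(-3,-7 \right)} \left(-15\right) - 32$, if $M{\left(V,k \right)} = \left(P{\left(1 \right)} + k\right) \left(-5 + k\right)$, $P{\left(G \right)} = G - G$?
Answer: $-1292$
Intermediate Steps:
$P{\left(G \right)} = 0$
$M{\left(V,k \right)} = k \left(-5 + k\right)$ ($M{\left(V,k \right)} = \left(0 + k\right) \left(-5 + k\right) = k \left(-5 + k\right)$)
$M{\left(-3,-7 \right)} \left(-15\right) - 32 = - 7 \left(-5 - 7\right) \left(-15\right) - 32 = \left(-7\right) \left(-12\right) \left(-15\right) - 32 = 84 \left(-15\right) - 32 = -1260 - 32 = -1292$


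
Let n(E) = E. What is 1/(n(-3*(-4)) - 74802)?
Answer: -1/74790 ≈ -1.3371e-5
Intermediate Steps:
1/(n(-3*(-4)) - 74802) = 1/(-3*(-4) - 74802) = 1/(12 - 74802) = 1/(-74790) = -1/74790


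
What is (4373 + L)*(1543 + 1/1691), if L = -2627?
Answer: 4555687644/1691 ≈ 2.6941e+6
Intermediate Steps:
(4373 + L)*(1543 + 1/1691) = (4373 - 2627)*(1543 + 1/1691) = 1746*(1543 + 1/1691) = 1746*(2609214/1691) = 4555687644/1691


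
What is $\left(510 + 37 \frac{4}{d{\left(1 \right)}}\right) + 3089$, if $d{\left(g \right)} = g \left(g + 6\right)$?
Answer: $\frac{25341}{7} \approx 3620.1$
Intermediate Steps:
$d{\left(g \right)} = g \left(6 + g\right)$
$\left(510 + 37 \frac{4}{d{\left(1 \right)}}\right) + 3089 = \left(510 + 37 \frac{4}{1 \left(6 + 1\right)}\right) + 3089 = \left(510 + 37 \frac{4}{1 \cdot 7}\right) + 3089 = \left(510 + 37 \cdot \frac{4}{7}\right) + 3089 = \left(510 + \frac{148}{7}\right) + 3089 = \frac{3718}{7} + 3089 = \frac{25341}{7}$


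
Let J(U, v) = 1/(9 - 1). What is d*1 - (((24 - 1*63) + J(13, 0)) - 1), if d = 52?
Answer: 735/8 ≈ 91.875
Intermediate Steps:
J(U, v) = ⅛ (J(U, v) = 1/8 = ⅛)
d*1 - (((24 - 1*63) + J(13, 0)) - 1) = 52*1 - (((24 - 1*63) + ⅛) - 1) = 52 - (((24 - 63) + ⅛) - 1) = 52 - ((-39 + ⅛) - 1) = 52 - (-311/8 - 1) = 52 - 1*(-319/8) = 52 + 319/8 = 735/8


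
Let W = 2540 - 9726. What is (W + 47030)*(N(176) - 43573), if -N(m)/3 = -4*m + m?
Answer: -1673009716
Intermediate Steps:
W = -7186
N(m) = 9*m (N(m) = -3*(-4*m + m) = -(-9)*m = 9*m)
(W + 47030)*(N(176) - 43573) = (-7186 + 47030)*(9*176 - 43573) = 39844*(1584 - 43573) = 39844*(-41989) = -1673009716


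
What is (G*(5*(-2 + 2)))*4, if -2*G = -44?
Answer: 0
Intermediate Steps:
G = 22 (G = -½*(-44) = 22)
(G*(5*(-2 + 2)))*4 = (22*(5*(-2 + 2)))*4 = (22*(5*0))*4 = (22*0)*4 = 0*4 = 0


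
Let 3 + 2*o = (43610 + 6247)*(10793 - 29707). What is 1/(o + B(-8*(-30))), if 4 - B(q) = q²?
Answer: -2/943110493 ≈ -2.1206e-9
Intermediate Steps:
B(q) = 4 - q²
o = -942995301/2 (o = -3/2 + ((43610 + 6247)*(10793 - 29707))/2 = -3/2 + (49857*(-18914))/2 = -3/2 + (½)*(-942995298) = -3/2 - 471497649 = -942995301/2 ≈ -4.7150e+8)
1/(o + B(-8*(-30))) = 1/(-942995301/2 + (4 - (-8*(-30))²)) = 1/(-942995301/2 + (4 - 1*240²)) = 1/(-942995301/2 + (4 - 1*57600)) = 1/(-942995301/2 + (4 - 57600)) = 1/(-942995301/2 - 57596) = 1/(-943110493/2) = -2/943110493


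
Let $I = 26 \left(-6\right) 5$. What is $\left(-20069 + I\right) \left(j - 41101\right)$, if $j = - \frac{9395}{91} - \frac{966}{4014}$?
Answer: $\frac{52299459744565}{60879} \approx 8.5907 \cdot 10^{8}$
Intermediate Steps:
$I = -780$ ($I = \left(-156\right) 5 = -780$)
$j = - \frac{6299906}{60879}$ ($j = \left(-9395\right) \frac{1}{91} - \frac{161}{669} = - \frac{9395}{91} - \frac{161}{669} = - \frac{6299906}{60879} \approx -103.48$)
$\left(-20069 + I\right) \left(j - 41101\right) = \left(-20069 - 780\right) \left(- \frac{6299906}{60879} - 41101\right) = \left(-20849\right) \left(- \frac{2508487685}{60879}\right) = \frac{52299459744565}{60879}$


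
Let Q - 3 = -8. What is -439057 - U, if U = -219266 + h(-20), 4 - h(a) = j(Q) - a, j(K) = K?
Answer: -219780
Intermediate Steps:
Q = -5 (Q = 3 - 8 = -5)
h(a) = 9 + a (h(a) = 4 - (-5 - a) = 4 + (5 + a) = 9 + a)
U = -219277 (U = -219266 + (9 - 20) = -219266 - 11 = -219277)
-439057 - U = -439057 - 1*(-219277) = -439057 + 219277 = -219780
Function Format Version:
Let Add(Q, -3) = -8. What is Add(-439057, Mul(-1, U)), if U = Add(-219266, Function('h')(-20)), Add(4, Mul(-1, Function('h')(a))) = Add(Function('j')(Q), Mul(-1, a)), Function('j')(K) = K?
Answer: -219780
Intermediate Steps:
Q = -5 (Q = Add(3, -8) = -5)
Function('h')(a) = Add(9, a) (Function('h')(a) = Add(4, Mul(-1, Add(-5, Mul(-1, a)))) = Add(4, Add(5, a)) = Add(9, a))
U = -219277 (U = Add(-219266, Add(9, -20)) = Add(-219266, -11) = -219277)
Add(-439057, Mul(-1, U)) = Add(-439057, Mul(-1, -219277)) = Add(-439057, 219277) = -219780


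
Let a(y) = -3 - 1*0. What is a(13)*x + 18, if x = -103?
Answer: 327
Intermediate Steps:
a(y) = -3 (a(y) = -3 + 0 = -3)
a(13)*x + 18 = -3*(-103) + 18 = 309 + 18 = 327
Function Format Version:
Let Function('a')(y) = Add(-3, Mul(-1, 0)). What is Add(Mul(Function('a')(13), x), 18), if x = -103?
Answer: 327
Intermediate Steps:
Function('a')(y) = -3 (Function('a')(y) = Add(-3, 0) = -3)
Add(Mul(Function('a')(13), x), 18) = Add(Mul(-3, -103), 18) = Add(309, 18) = 327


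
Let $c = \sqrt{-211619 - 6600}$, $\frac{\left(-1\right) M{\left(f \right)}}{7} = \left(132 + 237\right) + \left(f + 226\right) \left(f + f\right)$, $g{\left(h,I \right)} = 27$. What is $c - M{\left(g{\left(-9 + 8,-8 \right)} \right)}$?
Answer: $98217 + i \sqrt{218219} \approx 98217.0 + 467.14 i$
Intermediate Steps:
$M{\left(f \right)} = -2583 - 14 f \left(226 + f\right)$ ($M{\left(f \right)} = - 7 \left(\left(132 + 237\right) + \left(f + 226\right) \left(f + f\right)\right) = - 7 \left(369 + \left(226 + f\right) 2 f\right) = - 7 \left(369 + 2 f \left(226 + f\right)\right) = -2583 - 14 f \left(226 + f\right)$)
$c = i \sqrt{218219}$ ($c = \sqrt{-218219} = i \sqrt{218219} \approx 467.14 i$)
$c - M{\left(g{\left(-9 + 8,-8 \right)} \right)} = i \sqrt{218219} - \left(-2583 - 85428 - 14 \cdot 27^{2}\right) = i \sqrt{218219} - \left(-2583 - 85428 - 10206\right) = i \sqrt{218219} - -98217 = i \sqrt{218219} + 98217 = 98217 + i \sqrt{218219}$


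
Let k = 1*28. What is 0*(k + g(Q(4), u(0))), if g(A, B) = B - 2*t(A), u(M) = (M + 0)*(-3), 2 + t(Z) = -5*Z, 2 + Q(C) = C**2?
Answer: 0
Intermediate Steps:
Q(C) = -2 + C**2
k = 28
t(Z) = -2 - 5*Z
u(M) = -3*M (u(M) = M*(-3) = -3*M)
g(A, B) = 4 + B + 10*A (g(A, B) = B - 2*(-2 - 5*A) = B + (4 + 10*A) = 4 + B + 10*A)
0*(k + g(Q(4), u(0))) = 0*(28 + (4 - 3*0 + 10*(-2 + 4**2))) = 0*(28 + (4 + 0 + 10*(-2 + 16))) = 0*(28 + (4 + 0 + 10*14)) = 0*(28 + (4 + 0 + 140)) = 0*(28 + 144) = 0*172 = 0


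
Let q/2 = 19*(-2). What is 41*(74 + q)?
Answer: -82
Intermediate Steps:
q = -76 (q = 2*(19*(-2)) = 2*(-38) = -76)
41*(74 + q) = 41*(74 - 76) = 41*(-2) = -82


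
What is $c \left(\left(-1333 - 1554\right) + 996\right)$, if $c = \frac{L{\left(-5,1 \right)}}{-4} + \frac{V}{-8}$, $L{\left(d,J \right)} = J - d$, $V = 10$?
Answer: $\frac{20801}{4} \approx 5200.3$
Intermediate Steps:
$c = - \frac{11}{4}$ ($c = \frac{1 - -5}{-4} + \frac{10}{-8} = \left(1 + 5\right) \left(- \frac{1}{4}\right) + 10 \left(- \frac{1}{8}\right) = 6 \left(- \frac{1}{4}\right) - \frac{5}{4} = - \frac{3}{2} - \frac{5}{4} = - \frac{11}{4} \approx -2.75$)
$c \left(\left(-1333 - 1554\right) + 996\right) = - \frac{11 \left(\left(-1333 - 1554\right) + 996\right)}{4} = - \frac{11 \left(-2887 + 996\right)}{4} = \left(- \frac{11}{4}\right) \left(-1891\right) = \frac{20801}{4}$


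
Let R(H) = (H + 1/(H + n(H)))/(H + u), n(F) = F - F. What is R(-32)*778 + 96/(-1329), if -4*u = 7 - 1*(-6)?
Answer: 176617127/249852 ≈ 706.89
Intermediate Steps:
n(F) = 0
u = -13/4 (u = -(7 - 1*(-6))/4 = -(7 + 6)/4 = -1/4*13 = -13/4 ≈ -3.2500)
R(H) = (H + 1/H)/(-13/4 + H) (R(H) = (H + 1/(H + 0))/(H - 13/4) = (H + 1/H)/(-13/4 + H))
R(-32)*778 + 96/(-1329) = (4*(1 + (-32)**2)/(-32*(-13 + 4*(-32))))*778 + 96/(-1329) = (4*(-1/32)*(1 + 1024)/(-13 - 128))*778 + 96*(-1/1329) = (4*(-1/32)*1025/(-141))*778 - 32/443 = (4*(-1/32)*(-1/141)*1025)*778 - 32/443 = (1025/1128)*778 - 32/443 = 398725/564 - 32/443 = 176617127/249852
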